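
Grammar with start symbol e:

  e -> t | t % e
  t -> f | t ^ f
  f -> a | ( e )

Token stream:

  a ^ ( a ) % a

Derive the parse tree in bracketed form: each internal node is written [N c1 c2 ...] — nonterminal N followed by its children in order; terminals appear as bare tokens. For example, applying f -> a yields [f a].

e
t % e
t ^ f % e
f ^ f % e
a ^ f % e
a ^ ( e ) % e
a ^ ( t ) % e
a ^ ( f ) % e
a ^ ( a ) % e
a ^ ( a ) % t
a ^ ( a ) % f
a ^ ( a ) % a

[e [t [t [f a]] ^ [f ( [e [t [f a]]] )]] % [e [t [f a]]]]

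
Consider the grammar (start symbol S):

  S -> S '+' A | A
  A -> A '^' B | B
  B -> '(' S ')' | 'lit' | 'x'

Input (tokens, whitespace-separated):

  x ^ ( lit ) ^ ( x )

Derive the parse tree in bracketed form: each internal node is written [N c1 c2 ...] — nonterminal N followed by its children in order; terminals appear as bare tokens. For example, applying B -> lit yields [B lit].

S
A
A ^ B
A ^ B ^ B
B ^ B ^ B
x ^ B ^ B
x ^ ( S ) ^ B
x ^ ( A ) ^ B
x ^ ( B ) ^ B
x ^ ( lit ) ^ B
x ^ ( lit ) ^ ( S )
x ^ ( lit ) ^ ( A )
x ^ ( lit ) ^ ( B )
x ^ ( lit ) ^ ( x )

[S [A [A [A [B x]] ^ [B ( [S [A [B lit]]] )]] ^ [B ( [S [A [B x]]] )]]]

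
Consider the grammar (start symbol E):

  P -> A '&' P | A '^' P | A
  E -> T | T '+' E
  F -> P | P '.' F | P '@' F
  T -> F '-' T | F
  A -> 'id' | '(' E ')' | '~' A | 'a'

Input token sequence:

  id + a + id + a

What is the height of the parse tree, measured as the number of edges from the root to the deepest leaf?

8

[E [T [F [P [A id]]]] + [E [T [F [P [A a]]]] + [E [T [F [P [A id]]]] + [E [T [F [P [A a]]]]]]]]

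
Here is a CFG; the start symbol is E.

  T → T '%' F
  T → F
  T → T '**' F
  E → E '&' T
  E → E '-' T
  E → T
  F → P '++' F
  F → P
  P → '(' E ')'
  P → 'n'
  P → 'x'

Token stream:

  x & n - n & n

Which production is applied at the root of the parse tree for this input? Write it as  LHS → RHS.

E → E '&' T

[E [E [E [E [T [F [P x]]]] & [T [F [P n]]]] - [T [F [P n]]]] & [T [F [P n]]]]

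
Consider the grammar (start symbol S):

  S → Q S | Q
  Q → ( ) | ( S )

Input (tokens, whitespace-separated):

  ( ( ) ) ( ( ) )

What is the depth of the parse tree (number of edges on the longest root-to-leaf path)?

[S [Q ( [S [Q ( )]] )] [S [Q ( [S [Q ( )]] )]]]

5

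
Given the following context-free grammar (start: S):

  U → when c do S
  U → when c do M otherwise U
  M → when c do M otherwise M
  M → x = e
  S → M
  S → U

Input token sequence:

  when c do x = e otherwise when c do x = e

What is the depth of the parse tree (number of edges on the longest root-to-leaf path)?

5

[S [U when c do [M x = e] otherwise [U when c do [S [M x = e]]]]]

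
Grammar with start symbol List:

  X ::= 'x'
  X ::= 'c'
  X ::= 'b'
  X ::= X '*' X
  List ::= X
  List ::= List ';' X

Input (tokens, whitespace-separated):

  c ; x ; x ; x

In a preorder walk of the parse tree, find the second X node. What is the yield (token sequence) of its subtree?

x

[List [List [List [List [X c]] ; [X x]] ; [X x]] ; [X x]]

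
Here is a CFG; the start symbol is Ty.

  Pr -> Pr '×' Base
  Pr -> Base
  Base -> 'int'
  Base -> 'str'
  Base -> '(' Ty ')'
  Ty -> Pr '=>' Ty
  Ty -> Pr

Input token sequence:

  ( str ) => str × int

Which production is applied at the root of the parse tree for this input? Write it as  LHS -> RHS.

Ty -> Pr '=>' Ty

[Ty [Pr [Base ( [Ty [Pr [Base str]]] )]] => [Ty [Pr [Pr [Base str]] × [Base int]]]]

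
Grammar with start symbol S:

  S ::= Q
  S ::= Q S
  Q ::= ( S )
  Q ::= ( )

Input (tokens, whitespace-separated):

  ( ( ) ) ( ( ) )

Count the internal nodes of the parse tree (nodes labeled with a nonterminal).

8

[S [Q ( [S [Q ( )]] )] [S [Q ( [S [Q ( )]] )]]]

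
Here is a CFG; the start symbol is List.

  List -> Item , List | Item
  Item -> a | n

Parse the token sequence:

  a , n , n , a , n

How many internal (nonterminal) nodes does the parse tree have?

10

[List [Item a] , [List [Item n] , [List [Item n] , [List [Item a] , [List [Item n]]]]]]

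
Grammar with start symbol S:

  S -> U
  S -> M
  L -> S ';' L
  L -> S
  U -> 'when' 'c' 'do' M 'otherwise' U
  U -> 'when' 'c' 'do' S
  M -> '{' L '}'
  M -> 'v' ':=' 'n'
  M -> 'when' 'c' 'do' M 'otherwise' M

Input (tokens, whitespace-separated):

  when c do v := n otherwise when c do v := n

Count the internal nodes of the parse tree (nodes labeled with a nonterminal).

[S [U when c do [M v := n] otherwise [U when c do [S [M v := n]]]]]

6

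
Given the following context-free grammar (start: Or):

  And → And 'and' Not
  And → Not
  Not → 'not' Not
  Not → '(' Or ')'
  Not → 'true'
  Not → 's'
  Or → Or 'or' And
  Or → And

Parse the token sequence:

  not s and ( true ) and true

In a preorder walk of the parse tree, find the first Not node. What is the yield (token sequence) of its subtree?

[Or [And [And [And [Not not [Not s]]] and [Not ( [Or [And [Not true]]] )]] and [Not true]]]

not s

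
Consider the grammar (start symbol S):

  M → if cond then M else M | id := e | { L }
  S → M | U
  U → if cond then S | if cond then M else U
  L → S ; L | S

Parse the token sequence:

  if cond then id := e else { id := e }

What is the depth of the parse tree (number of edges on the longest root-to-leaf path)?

[S [M if cond then [M id := e] else [M { [L [S [M id := e]]] }]]]

6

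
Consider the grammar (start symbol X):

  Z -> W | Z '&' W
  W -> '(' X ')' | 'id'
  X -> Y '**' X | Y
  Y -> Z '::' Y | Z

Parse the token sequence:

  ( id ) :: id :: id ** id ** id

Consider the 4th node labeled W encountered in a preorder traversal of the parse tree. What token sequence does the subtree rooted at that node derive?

id

[X [Y [Z [W ( [X [Y [Z [W id]]]] )]] :: [Y [Z [W id]] :: [Y [Z [W id]]]]] ** [X [Y [Z [W id]]] ** [X [Y [Z [W id]]]]]]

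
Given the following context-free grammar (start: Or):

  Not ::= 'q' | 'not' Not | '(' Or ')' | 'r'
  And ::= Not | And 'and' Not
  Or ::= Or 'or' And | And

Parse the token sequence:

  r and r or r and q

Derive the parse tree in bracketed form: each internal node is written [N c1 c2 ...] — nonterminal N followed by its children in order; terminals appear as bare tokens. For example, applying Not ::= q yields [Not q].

[Or [Or [And [And [Not r]] and [Not r]]] or [And [And [Not r]] and [Not q]]]

Or
Or or And
And or And
And and Not or And
Not and Not or And
r and Not or And
r and r or And
r and r or And and Not
r and r or Not and Not
r and r or r and Not
r and r or r and q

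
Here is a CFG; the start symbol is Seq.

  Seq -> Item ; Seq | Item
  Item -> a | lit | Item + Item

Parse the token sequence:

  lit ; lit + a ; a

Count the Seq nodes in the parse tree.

[Seq [Item lit] ; [Seq [Item [Item lit] + [Item a]] ; [Seq [Item a]]]]

3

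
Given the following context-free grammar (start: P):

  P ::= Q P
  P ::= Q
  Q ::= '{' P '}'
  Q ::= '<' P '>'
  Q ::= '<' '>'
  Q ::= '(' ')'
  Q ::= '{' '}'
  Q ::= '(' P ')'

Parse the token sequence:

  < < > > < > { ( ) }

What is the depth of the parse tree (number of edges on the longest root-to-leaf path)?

[P [Q < [P [Q < >]] >] [P [Q < >] [P [Q { [P [Q ( )]] }]]]]

6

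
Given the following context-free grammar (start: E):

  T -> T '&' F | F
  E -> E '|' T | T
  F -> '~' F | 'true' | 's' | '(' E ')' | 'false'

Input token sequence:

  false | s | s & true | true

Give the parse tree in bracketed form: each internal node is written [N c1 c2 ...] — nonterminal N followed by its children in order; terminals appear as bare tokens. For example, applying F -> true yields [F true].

E
E | T
E | T | T
E | T | T | T
T | T | T | T
F | T | T | T
false | T | T | T
false | F | T | T
false | s | T | T
false | s | T & F | T
false | s | F & F | T
false | s | s & F | T
false | s | s & true | T
false | s | s & true | F
false | s | s & true | true

[E [E [E [E [T [F false]]] | [T [F s]]] | [T [T [F s]] & [F true]]] | [T [F true]]]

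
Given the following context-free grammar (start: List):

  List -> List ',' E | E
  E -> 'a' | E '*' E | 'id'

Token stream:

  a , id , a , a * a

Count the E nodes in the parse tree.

6

[List [List [List [List [E a]] , [E id]] , [E a]] , [E [E a] * [E a]]]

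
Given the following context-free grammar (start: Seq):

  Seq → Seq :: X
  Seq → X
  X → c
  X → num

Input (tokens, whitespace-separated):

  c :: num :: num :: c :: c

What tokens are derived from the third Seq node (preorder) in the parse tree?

[Seq [Seq [Seq [Seq [Seq [X c]] :: [X num]] :: [X num]] :: [X c]] :: [X c]]

c :: num :: num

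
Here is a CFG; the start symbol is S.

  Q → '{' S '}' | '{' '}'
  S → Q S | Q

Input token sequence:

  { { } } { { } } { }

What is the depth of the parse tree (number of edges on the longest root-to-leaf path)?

5

[S [Q { [S [Q { }]] }] [S [Q { [S [Q { }]] }] [S [Q { }]]]]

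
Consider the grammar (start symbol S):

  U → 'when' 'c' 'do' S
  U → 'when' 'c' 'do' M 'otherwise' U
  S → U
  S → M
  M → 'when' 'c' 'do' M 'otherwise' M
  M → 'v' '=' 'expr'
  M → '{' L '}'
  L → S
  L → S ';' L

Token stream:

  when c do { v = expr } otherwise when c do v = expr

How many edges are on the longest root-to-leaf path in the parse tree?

[S [U when c do [M { [L [S [M v = expr]]] }] otherwise [U when c do [S [M v = expr]]]]]

6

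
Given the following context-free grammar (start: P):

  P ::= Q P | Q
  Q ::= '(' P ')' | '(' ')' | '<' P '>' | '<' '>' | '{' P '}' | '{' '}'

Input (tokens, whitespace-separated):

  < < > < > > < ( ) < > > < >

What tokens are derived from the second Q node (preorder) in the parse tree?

[P [Q < [P [Q < >] [P [Q < >]]] >] [P [Q < [P [Q ( )] [P [Q < >]]] >] [P [Q < >]]]]

< >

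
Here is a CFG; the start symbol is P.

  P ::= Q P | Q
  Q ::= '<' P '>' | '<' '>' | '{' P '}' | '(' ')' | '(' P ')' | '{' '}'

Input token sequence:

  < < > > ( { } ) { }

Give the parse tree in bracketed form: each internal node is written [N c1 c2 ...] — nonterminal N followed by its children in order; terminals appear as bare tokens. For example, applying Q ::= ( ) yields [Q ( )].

P
Q P
< P > P
< Q > P
< < > > P
< < > > Q P
< < > > ( P ) P
< < > > ( Q ) P
< < > > ( { } ) P
< < > > ( { } ) Q
< < > > ( { } ) { }

[P [Q < [P [Q < >]] >] [P [Q ( [P [Q { }]] )] [P [Q { }]]]]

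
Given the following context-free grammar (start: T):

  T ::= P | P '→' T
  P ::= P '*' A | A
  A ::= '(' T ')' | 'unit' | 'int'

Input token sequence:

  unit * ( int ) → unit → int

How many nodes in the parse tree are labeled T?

4

[T [P [P [A unit]] * [A ( [T [P [A int]]] )]] → [T [P [A unit]] → [T [P [A int]]]]]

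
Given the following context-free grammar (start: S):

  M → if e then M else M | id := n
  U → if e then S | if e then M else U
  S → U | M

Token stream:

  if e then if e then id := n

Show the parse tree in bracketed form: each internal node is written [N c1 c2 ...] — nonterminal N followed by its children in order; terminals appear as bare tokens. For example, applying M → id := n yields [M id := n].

[S [U if e then [S [U if e then [S [M id := n]]]]]]

S
U
if e then S
if e then U
if e then if e then S
if e then if e then M
if e then if e then id := n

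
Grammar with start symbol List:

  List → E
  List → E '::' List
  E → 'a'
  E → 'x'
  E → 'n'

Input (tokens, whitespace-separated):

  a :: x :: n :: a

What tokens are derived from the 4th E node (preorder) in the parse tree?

a

[List [E a] :: [List [E x] :: [List [E n] :: [List [E a]]]]]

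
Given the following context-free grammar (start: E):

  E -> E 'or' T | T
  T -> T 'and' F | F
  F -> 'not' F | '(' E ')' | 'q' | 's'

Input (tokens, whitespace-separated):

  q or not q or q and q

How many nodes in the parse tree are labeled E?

3

[E [E [E [T [F q]]] or [T [F not [F q]]]] or [T [T [F q]] and [F q]]]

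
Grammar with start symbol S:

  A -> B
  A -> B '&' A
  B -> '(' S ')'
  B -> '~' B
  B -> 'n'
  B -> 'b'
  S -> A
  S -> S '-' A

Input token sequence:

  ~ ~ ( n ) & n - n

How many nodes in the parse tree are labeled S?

3

[S [S [A [B ~ [B ~ [B ( [S [A [B n]]] )]]] & [A [B n]]]] - [A [B n]]]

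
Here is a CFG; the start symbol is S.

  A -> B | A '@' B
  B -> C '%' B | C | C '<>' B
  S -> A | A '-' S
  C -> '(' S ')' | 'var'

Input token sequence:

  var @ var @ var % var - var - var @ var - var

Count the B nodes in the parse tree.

8

[S [A [A [A [B [C var]]] @ [B [C var]]] @ [B [C var] % [B [C var]]]] - [S [A [B [C var]]] - [S [A [A [B [C var]]] @ [B [C var]]] - [S [A [B [C var]]]]]]]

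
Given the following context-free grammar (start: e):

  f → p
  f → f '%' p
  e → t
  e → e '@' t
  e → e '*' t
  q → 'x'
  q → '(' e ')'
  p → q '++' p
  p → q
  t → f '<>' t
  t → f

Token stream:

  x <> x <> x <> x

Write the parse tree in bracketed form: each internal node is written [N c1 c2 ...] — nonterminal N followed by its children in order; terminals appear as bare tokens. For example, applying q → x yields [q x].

[e [t [f [p [q x]]] <> [t [f [p [q x]]] <> [t [f [p [q x]]] <> [t [f [p [q x]]]]]]]]

e
t
f <> t
p <> t
q <> t
x <> t
x <> f <> t
x <> p <> t
x <> q <> t
x <> x <> t
x <> x <> f <> t
x <> x <> p <> t
x <> x <> q <> t
x <> x <> x <> t
x <> x <> x <> f
x <> x <> x <> p
x <> x <> x <> q
x <> x <> x <> x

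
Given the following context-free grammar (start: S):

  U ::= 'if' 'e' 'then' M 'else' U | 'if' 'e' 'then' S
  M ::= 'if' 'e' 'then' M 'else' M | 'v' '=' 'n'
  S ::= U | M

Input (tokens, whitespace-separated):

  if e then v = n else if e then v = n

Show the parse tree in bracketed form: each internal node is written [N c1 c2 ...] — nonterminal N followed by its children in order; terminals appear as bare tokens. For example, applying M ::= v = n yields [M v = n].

S
U
if e then M else U
if e then v = n else U
if e then v = n else if e then S
if e then v = n else if e then M
if e then v = n else if e then v = n

[S [U if e then [M v = n] else [U if e then [S [M v = n]]]]]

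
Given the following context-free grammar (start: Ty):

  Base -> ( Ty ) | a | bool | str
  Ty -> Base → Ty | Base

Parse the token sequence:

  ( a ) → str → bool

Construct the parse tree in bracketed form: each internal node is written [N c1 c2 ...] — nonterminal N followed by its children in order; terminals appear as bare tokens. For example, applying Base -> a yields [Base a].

Ty
Base → Ty
( Ty ) → Ty
( Base ) → Ty
( a ) → Ty
( a ) → Base → Ty
( a ) → str → Ty
( a ) → str → Base
( a ) → str → bool

[Ty [Base ( [Ty [Base a]] )] → [Ty [Base str] → [Ty [Base bool]]]]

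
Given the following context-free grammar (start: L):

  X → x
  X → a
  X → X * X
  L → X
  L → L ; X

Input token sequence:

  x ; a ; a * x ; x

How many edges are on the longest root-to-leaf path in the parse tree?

[L [L [L [L [X x]] ; [X a]] ; [X [X a] * [X x]]] ; [X x]]

5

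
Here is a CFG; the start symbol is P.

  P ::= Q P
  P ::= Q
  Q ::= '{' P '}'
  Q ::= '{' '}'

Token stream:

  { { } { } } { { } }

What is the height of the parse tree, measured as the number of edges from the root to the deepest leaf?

[P [Q { [P [Q { }] [P [Q { }]]] }] [P [Q { [P [Q { }]] }]]]

5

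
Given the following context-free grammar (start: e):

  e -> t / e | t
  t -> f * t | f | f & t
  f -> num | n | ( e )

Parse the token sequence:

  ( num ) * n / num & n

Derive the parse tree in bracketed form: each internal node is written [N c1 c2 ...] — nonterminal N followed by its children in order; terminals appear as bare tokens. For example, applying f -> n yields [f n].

e
t / e
f * t / e
( e ) * t / e
( t ) * t / e
( f ) * t / e
( num ) * t / e
( num ) * f / e
( num ) * n / e
( num ) * n / t
( num ) * n / f & t
( num ) * n / num & t
( num ) * n / num & f
( num ) * n / num & n

[e [t [f ( [e [t [f num]]] )] * [t [f n]]] / [e [t [f num] & [t [f n]]]]]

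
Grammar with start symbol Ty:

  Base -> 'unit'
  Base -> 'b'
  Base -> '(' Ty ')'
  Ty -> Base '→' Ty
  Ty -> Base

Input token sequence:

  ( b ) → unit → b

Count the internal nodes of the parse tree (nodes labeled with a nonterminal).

8

[Ty [Base ( [Ty [Base b]] )] → [Ty [Base unit] → [Ty [Base b]]]]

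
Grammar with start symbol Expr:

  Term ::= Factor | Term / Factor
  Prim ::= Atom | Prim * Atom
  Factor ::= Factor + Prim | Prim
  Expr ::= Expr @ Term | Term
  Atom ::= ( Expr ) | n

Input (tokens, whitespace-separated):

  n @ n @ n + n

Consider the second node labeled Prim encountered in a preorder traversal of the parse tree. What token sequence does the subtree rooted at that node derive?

[Expr [Expr [Expr [Term [Factor [Prim [Atom n]]]]] @ [Term [Factor [Prim [Atom n]]]]] @ [Term [Factor [Factor [Prim [Atom n]]] + [Prim [Atom n]]]]]

n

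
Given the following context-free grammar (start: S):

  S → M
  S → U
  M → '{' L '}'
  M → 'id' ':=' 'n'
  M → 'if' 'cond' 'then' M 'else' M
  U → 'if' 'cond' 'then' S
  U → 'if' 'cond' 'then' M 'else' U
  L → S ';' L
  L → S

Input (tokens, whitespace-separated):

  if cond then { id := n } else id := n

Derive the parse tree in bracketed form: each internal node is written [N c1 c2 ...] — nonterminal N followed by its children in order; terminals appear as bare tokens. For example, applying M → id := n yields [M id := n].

[S [M if cond then [M { [L [S [M id := n]]] }] else [M id := n]]]

S
M
if cond then M else M
if cond then { L } else M
if cond then { S } else M
if cond then { M } else M
if cond then { id := n } else M
if cond then { id := n } else id := n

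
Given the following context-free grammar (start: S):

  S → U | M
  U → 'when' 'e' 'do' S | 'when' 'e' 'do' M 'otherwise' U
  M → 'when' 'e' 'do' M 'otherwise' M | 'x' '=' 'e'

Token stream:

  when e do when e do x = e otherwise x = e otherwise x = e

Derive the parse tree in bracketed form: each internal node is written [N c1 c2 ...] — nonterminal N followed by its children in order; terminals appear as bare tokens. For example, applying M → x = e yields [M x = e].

S
M
when e do M otherwise M
when e do when e do M otherwise M otherwise M
when e do when e do x = e otherwise M otherwise M
when e do when e do x = e otherwise x = e otherwise M
when e do when e do x = e otherwise x = e otherwise x = e

[S [M when e do [M when e do [M x = e] otherwise [M x = e]] otherwise [M x = e]]]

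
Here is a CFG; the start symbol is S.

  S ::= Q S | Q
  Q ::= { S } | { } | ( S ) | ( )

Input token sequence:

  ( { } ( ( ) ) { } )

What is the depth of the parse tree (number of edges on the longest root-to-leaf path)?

[S [Q ( [S [Q { }] [S [Q ( [S [Q ( )]] )] [S [Q { }]]]] )]]

7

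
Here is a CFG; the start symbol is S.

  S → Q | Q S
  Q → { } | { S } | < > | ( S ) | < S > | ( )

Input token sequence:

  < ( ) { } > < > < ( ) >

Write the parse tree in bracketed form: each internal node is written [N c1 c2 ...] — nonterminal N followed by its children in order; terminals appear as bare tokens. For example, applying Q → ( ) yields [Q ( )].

S
Q S
< S > S
< Q S > S
< ( ) S > S
< ( ) Q > S
< ( ) { } > S
< ( ) { } > Q S
< ( ) { } > < > S
< ( ) { } > < > Q
< ( ) { } > < > < S >
< ( ) { } > < > < Q >
< ( ) { } > < > < ( ) >

[S [Q < [S [Q ( )] [S [Q { }]]] >] [S [Q < >] [S [Q < [S [Q ( )]] >]]]]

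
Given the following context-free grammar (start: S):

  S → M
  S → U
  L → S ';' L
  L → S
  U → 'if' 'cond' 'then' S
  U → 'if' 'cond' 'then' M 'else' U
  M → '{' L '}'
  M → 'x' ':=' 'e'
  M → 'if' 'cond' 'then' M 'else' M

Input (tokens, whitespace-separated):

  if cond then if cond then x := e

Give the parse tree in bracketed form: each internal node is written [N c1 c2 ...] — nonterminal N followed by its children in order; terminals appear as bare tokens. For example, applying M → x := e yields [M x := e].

S
U
if cond then S
if cond then U
if cond then if cond then S
if cond then if cond then M
if cond then if cond then x := e

[S [U if cond then [S [U if cond then [S [M x := e]]]]]]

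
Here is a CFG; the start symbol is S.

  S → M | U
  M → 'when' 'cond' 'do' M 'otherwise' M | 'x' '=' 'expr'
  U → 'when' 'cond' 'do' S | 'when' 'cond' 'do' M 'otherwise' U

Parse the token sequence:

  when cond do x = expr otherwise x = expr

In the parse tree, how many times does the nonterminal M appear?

[S [M when cond do [M x = expr] otherwise [M x = expr]]]

3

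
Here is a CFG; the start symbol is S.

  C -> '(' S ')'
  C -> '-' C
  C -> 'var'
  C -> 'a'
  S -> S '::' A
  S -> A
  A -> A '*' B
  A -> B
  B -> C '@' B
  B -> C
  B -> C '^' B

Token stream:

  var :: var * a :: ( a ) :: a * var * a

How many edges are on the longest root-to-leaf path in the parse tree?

[S [S [S [S [A [B [C var]]]] :: [A [A [B [C var]]] * [B [C a]]]] :: [A [B [C ( [S [A [B [C a]]]] )]]]] :: [A [A [A [B [C a]]] * [B [C var]]] * [B [C a]]]]

9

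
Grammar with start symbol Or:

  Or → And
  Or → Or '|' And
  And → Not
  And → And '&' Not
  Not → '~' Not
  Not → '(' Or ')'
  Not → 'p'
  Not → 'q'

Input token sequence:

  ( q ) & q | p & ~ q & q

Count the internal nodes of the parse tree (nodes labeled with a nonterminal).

[Or [Or [And [And [Not ( [Or [And [Not q]]] )]] & [Not q]]] | [And [And [And [Not p]] & [Not ~ [Not q]]] & [Not q]]]

16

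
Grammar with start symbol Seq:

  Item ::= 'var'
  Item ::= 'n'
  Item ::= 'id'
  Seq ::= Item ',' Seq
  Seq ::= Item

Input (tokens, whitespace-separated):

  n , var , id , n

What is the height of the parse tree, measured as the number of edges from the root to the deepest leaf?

5

[Seq [Item n] , [Seq [Item var] , [Seq [Item id] , [Seq [Item n]]]]]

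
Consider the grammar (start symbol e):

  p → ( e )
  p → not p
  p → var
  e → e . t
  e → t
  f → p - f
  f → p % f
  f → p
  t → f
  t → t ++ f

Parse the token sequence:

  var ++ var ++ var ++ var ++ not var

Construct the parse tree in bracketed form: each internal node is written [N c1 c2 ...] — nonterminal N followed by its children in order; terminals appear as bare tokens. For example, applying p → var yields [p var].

[e [t [t [t [t [t [f [p var]]] ++ [f [p var]]] ++ [f [p var]]] ++ [f [p var]]] ++ [f [p not [p var]]]]]

e
t
t ++ f
t ++ f ++ f
t ++ f ++ f ++ f
t ++ f ++ f ++ f ++ f
f ++ f ++ f ++ f ++ f
p ++ f ++ f ++ f ++ f
var ++ f ++ f ++ f ++ f
var ++ p ++ f ++ f ++ f
var ++ var ++ f ++ f ++ f
var ++ var ++ p ++ f ++ f
var ++ var ++ var ++ f ++ f
var ++ var ++ var ++ p ++ f
var ++ var ++ var ++ var ++ f
var ++ var ++ var ++ var ++ p
var ++ var ++ var ++ var ++ not p
var ++ var ++ var ++ var ++ not var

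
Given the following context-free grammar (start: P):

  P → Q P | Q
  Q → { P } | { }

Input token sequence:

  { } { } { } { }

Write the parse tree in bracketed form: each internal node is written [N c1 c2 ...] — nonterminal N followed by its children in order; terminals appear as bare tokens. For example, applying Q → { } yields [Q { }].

P
Q P
{ } P
{ } Q P
{ } { } P
{ } { } Q P
{ } { } { } P
{ } { } { } Q
{ } { } { } { }

[P [Q { }] [P [Q { }] [P [Q { }] [P [Q { }]]]]]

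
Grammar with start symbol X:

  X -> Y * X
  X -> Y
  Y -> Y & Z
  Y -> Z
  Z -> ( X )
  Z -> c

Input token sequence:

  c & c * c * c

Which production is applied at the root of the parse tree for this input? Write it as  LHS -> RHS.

X -> Y * X

[X [Y [Y [Z c]] & [Z c]] * [X [Y [Z c]] * [X [Y [Z c]]]]]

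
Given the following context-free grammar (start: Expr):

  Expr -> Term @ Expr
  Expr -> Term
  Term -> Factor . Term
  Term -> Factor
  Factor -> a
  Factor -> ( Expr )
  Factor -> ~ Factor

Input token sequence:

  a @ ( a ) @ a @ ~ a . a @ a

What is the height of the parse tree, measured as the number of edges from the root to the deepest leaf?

[Expr [Term [Factor a]] @ [Expr [Term [Factor ( [Expr [Term [Factor a]]] )]] @ [Expr [Term [Factor a]] @ [Expr [Term [Factor ~ [Factor a]] . [Term [Factor a]]] @ [Expr [Term [Factor a]]]]]]]

7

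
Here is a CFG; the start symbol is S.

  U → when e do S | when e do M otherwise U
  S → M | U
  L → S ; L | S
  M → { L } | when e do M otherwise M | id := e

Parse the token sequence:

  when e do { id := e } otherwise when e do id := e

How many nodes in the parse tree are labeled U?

2

[S [U when e do [M { [L [S [M id := e]]] }] otherwise [U when e do [S [M id := e]]]]]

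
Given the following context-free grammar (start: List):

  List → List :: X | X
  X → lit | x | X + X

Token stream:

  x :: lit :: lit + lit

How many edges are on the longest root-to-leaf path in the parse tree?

4

[List [List [List [X x]] :: [X lit]] :: [X [X lit] + [X lit]]]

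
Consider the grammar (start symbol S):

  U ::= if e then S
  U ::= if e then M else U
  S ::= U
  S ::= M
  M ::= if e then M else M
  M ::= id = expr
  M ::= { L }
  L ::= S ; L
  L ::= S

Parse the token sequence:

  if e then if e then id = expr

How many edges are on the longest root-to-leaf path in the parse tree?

[S [U if e then [S [U if e then [S [M id = expr]]]]]]

6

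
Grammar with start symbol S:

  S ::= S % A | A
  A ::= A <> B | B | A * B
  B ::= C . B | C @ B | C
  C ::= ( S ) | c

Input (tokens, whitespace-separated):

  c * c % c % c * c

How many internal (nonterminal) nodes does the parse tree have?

[S [S [S [A [A [B [C c]]] * [B [C c]]]] % [A [B [C c]]]] % [A [A [B [C c]]] * [B [C c]]]]

18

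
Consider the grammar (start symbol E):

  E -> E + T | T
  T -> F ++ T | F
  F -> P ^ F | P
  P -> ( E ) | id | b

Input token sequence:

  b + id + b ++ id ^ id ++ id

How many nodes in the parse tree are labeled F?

6

[E [E [E [T [F [P b]]]] + [T [F [P id]]]] + [T [F [P b]] ++ [T [F [P id] ^ [F [P id]]] ++ [T [F [P id]]]]]]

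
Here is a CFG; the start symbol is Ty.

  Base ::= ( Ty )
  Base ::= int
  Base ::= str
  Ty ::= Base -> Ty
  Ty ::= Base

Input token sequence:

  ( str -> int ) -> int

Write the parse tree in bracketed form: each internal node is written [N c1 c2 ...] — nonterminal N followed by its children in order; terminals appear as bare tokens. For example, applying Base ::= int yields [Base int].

Ty
Base -> Ty
( Ty ) -> Ty
( Base -> Ty ) -> Ty
( str -> Ty ) -> Ty
( str -> Base ) -> Ty
( str -> int ) -> Ty
( str -> int ) -> Base
( str -> int ) -> int

[Ty [Base ( [Ty [Base str] -> [Ty [Base int]]] )] -> [Ty [Base int]]]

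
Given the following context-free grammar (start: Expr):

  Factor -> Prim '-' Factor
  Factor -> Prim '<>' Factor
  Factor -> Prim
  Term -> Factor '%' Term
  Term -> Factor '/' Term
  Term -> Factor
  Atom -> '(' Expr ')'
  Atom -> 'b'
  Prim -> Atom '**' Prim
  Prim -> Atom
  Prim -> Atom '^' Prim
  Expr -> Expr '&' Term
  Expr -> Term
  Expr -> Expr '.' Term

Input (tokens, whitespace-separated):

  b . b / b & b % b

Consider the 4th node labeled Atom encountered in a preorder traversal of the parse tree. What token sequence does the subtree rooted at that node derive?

b

[Expr [Expr [Expr [Term [Factor [Prim [Atom b]]]]] . [Term [Factor [Prim [Atom b]]] / [Term [Factor [Prim [Atom b]]]]]] & [Term [Factor [Prim [Atom b]]] % [Term [Factor [Prim [Atom b]]]]]]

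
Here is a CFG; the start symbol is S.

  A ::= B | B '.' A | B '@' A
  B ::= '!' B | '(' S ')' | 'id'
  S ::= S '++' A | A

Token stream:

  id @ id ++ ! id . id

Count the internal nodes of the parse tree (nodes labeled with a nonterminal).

[S [S [A [B id] @ [A [B id]]]] ++ [A [B ! [B id]] . [A [B id]]]]

11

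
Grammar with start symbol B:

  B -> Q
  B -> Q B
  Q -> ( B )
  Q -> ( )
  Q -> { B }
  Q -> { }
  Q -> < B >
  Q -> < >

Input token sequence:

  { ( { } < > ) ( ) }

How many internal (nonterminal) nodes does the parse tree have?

10

[B [Q { [B [Q ( [B [Q { }] [B [Q < >]]] )] [B [Q ( )]]] }]]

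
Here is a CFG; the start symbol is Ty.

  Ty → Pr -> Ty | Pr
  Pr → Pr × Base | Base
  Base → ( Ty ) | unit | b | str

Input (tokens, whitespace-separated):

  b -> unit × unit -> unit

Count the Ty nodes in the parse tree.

[Ty [Pr [Base b]] -> [Ty [Pr [Pr [Base unit]] × [Base unit]] -> [Ty [Pr [Base unit]]]]]

3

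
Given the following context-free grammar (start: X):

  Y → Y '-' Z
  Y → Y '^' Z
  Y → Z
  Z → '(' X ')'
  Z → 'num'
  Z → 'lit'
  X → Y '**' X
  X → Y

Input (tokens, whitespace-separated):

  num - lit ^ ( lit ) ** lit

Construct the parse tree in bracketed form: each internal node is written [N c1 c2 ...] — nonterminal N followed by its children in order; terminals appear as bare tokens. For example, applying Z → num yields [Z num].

X
Y ** X
Y ^ Z ** X
Y - Z ^ Z ** X
Z - Z ^ Z ** X
num - Z ^ Z ** X
num - lit ^ Z ** X
num - lit ^ ( X ) ** X
num - lit ^ ( Y ) ** X
num - lit ^ ( Z ) ** X
num - lit ^ ( lit ) ** X
num - lit ^ ( lit ) ** Y
num - lit ^ ( lit ) ** Z
num - lit ^ ( lit ) ** lit

[X [Y [Y [Y [Z num]] - [Z lit]] ^ [Z ( [X [Y [Z lit]]] )]] ** [X [Y [Z lit]]]]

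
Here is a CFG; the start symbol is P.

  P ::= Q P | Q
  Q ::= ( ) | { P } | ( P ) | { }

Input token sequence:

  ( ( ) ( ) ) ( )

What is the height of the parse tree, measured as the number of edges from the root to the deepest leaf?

[P [Q ( [P [Q ( )] [P [Q ( )]]] )] [P [Q ( )]]]

5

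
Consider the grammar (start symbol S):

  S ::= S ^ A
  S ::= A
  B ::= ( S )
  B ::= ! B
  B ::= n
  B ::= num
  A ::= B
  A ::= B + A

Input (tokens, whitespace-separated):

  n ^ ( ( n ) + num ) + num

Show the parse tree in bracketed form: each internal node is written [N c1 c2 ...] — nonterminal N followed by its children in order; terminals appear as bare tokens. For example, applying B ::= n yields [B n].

[S [S [A [B n]]] ^ [A [B ( [S [A [B ( [S [A [B n]]] )] + [A [B num]]]] )] + [A [B num]]]]

S
S ^ A
A ^ A
B ^ A
n ^ A
n ^ B + A
n ^ ( S ) + A
n ^ ( A ) + A
n ^ ( B + A ) + A
n ^ ( ( S ) + A ) + A
n ^ ( ( A ) + A ) + A
n ^ ( ( B ) + A ) + A
n ^ ( ( n ) + A ) + A
n ^ ( ( n ) + B ) + A
n ^ ( ( n ) + num ) + A
n ^ ( ( n ) + num ) + B
n ^ ( ( n ) + num ) + num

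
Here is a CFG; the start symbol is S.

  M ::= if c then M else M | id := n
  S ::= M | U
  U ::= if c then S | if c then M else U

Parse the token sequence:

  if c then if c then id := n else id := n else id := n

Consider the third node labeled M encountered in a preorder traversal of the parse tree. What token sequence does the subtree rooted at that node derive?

id := n

[S [M if c then [M if c then [M id := n] else [M id := n]] else [M id := n]]]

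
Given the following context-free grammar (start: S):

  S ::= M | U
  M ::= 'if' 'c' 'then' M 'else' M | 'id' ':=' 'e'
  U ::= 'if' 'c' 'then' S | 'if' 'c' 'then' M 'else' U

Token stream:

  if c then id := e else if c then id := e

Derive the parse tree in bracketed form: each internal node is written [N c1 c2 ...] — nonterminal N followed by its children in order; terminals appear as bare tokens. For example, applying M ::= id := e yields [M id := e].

[S [U if c then [M id := e] else [U if c then [S [M id := e]]]]]

S
U
if c then M else U
if c then id := e else U
if c then id := e else if c then S
if c then id := e else if c then M
if c then id := e else if c then id := e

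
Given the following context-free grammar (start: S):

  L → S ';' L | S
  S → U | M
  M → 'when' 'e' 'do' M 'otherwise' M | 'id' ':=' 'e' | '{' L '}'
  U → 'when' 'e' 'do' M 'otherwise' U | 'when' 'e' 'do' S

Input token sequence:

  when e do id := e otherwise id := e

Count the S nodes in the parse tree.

1

[S [M when e do [M id := e] otherwise [M id := e]]]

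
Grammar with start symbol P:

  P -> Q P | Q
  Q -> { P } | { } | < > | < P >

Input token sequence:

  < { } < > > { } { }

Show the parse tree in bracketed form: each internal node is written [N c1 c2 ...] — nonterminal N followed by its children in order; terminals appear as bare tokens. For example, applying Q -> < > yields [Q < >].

P
Q P
< P > P
< Q P > P
< { } P > P
< { } Q > P
< { } < > > P
< { } < > > Q P
< { } < > > { } P
< { } < > > { } Q
< { } < > > { } { }

[P [Q < [P [Q { }] [P [Q < >]]] >] [P [Q { }] [P [Q { }]]]]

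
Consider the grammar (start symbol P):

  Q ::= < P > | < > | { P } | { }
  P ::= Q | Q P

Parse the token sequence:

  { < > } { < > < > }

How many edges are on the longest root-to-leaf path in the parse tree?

[P [Q { [P [Q < >]] }] [P [Q { [P [Q < >] [P [Q < >]]] }]]]

6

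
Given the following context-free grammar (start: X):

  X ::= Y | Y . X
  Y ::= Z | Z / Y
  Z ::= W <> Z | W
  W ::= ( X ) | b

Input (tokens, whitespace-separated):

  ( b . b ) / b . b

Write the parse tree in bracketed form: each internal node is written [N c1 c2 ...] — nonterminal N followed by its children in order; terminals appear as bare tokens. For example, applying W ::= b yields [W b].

[X [Y [Z [W ( [X [Y [Z [W b]]] . [X [Y [Z [W b]]]]] )]] / [Y [Z [W b]]]] . [X [Y [Z [W b]]]]]

X
Y . X
Z / Y . X
W / Y . X
( X ) / Y . X
( Y . X ) / Y . X
( Z . X ) / Y . X
( W . X ) / Y . X
( b . X ) / Y . X
( b . Y ) / Y . X
( b . Z ) / Y . X
( b . W ) / Y . X
( b . b ) / Y . X
( b . b ) / Z . X
( b . b ) / W . X
( b . b ) / b . X
( b . b ) / b . Y
( b . b ) / b . Z
( b . b ) / b . W
( b . b ) / b . b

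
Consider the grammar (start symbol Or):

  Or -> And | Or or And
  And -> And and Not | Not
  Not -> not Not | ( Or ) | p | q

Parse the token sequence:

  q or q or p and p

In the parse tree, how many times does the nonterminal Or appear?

3

[Or [Or [Or [And [Not q]]] or [And [Not q]]] or [And [And [Not p]] and [Not p]]]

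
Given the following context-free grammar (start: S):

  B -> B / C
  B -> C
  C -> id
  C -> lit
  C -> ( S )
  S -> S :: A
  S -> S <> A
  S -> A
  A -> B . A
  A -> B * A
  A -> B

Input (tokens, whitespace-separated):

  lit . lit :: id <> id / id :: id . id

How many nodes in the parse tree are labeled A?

[S [S [S [S [A [B [C lit]] . [A [B [C lit]]]]] :: [A [B [C id]]]] <> [A [B [B [C id]] / [C id]]]] :: [A [B [C id]] . [A [B [C id]]]]]

6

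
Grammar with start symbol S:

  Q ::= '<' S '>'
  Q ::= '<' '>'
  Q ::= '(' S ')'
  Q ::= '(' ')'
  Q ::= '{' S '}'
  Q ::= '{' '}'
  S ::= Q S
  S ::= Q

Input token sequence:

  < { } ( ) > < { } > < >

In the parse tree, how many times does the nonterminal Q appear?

6

[S [Q < [S [Q { }] [S [Q ( )]]] >] [S [Q < [S [Q { }]] >] [S [Q < >]]]]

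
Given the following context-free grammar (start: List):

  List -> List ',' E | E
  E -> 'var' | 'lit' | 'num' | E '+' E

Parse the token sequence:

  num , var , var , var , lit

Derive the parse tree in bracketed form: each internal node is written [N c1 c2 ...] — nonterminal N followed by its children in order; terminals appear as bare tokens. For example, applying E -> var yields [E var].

List
List , E
List , E , E
List , E , E , E
List , E , E , E , E
E , E , E , E , E
num , E , E , E , E
num , var , E , E , E
num , var , var , E , E
num , var , var , var , E
num , var , var , var , lit

[List [List [List [List [List [E num]] , [E var]] , [E var]] , [E var]] , [E lit]]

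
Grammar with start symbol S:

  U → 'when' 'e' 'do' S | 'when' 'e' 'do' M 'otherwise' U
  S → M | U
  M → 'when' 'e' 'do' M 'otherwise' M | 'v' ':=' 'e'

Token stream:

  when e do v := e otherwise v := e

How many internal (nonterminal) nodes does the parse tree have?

[S [M when e do [M v := e] otherwise [M v := e]]]

4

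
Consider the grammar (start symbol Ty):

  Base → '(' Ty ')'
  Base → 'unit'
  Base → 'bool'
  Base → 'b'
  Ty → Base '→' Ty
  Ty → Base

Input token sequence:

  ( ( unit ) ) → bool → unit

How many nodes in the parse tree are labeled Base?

[Ty [Base ( [Ty [Base ( [Ty [Base unit]] )]] )] → [Ty [Base bool] → [Ty [Base unit]]]]

5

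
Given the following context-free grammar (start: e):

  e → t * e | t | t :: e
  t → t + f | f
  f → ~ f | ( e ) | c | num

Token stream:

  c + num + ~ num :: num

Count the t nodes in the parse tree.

4

[e [t [t [t [f c]] + [f num]] + [f ~ [f num]]] :: [e [t [f num]]]]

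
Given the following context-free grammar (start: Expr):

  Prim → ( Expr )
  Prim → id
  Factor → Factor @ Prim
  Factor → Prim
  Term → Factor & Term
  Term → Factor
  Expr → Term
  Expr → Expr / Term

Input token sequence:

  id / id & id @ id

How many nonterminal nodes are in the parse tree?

13

[Expr [Expr [Term [Factor [Prim id]]]] / [Term [Factor [Prim id]] & [Term [Factor [Factor [Prim id]] @ [Prim id]]]]]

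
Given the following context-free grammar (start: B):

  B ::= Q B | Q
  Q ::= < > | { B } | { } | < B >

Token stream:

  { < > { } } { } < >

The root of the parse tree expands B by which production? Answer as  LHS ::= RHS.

[B [Q { [B [Q < >] [B [Q { }]]] }] [B [Q { }] [B [Q < >]]]]

B ::= Q B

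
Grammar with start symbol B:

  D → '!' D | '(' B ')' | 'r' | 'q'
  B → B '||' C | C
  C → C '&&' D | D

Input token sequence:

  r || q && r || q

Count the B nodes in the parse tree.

3

[B [B [B [C [D r]]] || [C [C [D q]] && [D r]]] || [C [D q]]]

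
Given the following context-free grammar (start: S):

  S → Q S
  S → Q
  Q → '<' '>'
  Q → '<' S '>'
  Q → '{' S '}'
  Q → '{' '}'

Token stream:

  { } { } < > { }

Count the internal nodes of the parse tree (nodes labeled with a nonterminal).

8

[S [Q { }] [S [Q { }] [S [Q < >] [S [Q { }]]]]]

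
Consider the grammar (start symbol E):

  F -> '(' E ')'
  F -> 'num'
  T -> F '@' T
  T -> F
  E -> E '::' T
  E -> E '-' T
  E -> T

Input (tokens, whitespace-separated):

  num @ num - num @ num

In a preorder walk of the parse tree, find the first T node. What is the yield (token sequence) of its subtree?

[E [E [T [F num] @ [T [F num]]]] - [T [F num] @ [T [F num]]]]

num @ num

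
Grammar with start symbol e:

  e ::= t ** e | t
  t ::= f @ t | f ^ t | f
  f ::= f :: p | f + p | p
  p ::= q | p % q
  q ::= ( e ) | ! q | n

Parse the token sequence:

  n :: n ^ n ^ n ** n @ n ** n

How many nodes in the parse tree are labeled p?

7

[e [t [f [f [p [q n]]] :: [p [q n]]] ^ [t [f [p [q n]]] ^ [t [f [p [q n]]]]]] ** [e [t [f [p [q n]]] @ [t [f [p [q n]]]]] ** [e [t [f [p [q n]]]]]]]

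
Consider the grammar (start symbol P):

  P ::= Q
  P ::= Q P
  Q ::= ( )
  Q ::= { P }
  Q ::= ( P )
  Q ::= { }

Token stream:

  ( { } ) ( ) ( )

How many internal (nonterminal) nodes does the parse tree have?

8

[P [Q ( [P [Q { }]] )] [P [Q ( )] [P [Q ( )]]]]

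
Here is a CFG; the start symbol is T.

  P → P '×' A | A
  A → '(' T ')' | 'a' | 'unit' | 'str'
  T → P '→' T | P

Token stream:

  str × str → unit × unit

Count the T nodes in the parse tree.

2

[T [P [P [A str]] × [A str]] → [T [P [P [A unit]] × [A unit]]]]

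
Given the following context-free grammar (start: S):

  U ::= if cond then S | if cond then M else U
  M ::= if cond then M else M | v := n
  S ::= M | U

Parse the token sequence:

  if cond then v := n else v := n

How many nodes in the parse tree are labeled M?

[S [M if cond then [M v := n] else [M v := n]]]

3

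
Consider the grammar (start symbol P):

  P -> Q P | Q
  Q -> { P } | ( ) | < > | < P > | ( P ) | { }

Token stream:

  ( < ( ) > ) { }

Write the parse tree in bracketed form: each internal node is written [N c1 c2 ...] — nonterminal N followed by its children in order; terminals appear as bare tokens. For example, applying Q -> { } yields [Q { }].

P
Q P
( P ) P
( Q ) P
( < P > ) P
( < Q > ) P
( < ( ) > ) P
( < ( ) > ) Q
( < ( ) > ) { }

[P [Q ( [P [Q < [P [Q ( )]] >]] )] [P [Q { }]]]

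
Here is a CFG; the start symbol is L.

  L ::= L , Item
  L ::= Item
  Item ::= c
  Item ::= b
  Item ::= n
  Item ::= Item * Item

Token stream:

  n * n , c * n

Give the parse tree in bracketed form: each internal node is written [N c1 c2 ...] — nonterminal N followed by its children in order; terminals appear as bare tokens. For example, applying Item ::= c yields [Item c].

[L [L [Item [Item n] * [Item n]]] , [Item [Item c] * [Item n]]]

L
L , Item
Item , Item
Item * Item , Item
n * Item , Item
n * n , Item
n * n , Item * Item
n * n , c * Item
n * n , c * n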